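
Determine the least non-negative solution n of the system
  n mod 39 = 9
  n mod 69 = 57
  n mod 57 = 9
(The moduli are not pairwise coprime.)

3714

Combine the congruences pairwise.
gcd(39, 69) = 3 and 3 | (57 − 9), so the pair is consistent; merging gives n ≡ 126 (mod 897), where 897 = lcm(39, 69).
gcd(897, 57) = 3 and 3 | (9 − 126), so the pair is consistent; merging gives n ≡ 3714 (mod 17043), where 17043 = lcm(897, 57).
The solution is unique modulo lcm(39, 69, 57) = 17043.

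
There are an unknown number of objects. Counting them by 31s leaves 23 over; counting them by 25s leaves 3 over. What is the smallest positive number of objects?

From N ≡ 23 (mod 31) write N = 23 + 31t. Substituting into N ≡ 3 (mod 25) gives 31t ≡ 5 (mod 25), and since 6⁻¹ ≡ 21 (mod 25), t ≡ 5. Hence N ≡ 23 + 31·5 = 178 (mod 775).

178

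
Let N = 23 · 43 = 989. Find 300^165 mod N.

300

Mod 23: 300 ≡ 1; by Fermat, exponent reduces to 165 mod 22 = 11; 1^11 ≡ 1 (mod 23).
Mod 43: 300 ≡ 42; by Fermat, exponent reduces to 165 mod 42 = 39; 42^39 ≡ 42 (mod 43).
Combine by CRT: x ≡ 1 (mod 23), x ≡ 42 (mod 43) ⇒ x ≡ 300 (mod 989).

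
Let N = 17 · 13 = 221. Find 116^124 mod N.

157

Mod 17: 116 ≡ 14; by Fermat, exponent reduces to 124 mod 16 = 12; 14^12 ≡ 4 (mod 17).
Mod 13: 116 ≡ 12; by Fermat, exponent reduces to 124 mod 12 = 4; 12^4 ≡ 1 (mod 13).
Combine by CRT: x ≡ 4 (mod 17), x ≡ 1 (mod 13) ⇒ x ≡ 157 (mod 221).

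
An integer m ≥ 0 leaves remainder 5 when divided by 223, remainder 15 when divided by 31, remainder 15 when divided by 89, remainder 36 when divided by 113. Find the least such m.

The moduli are pairwise coprime; N = 223·31·89·113 = 69524041.
N/223 = 311767; 311767 ≡ 13 (mod 223); 13·103 ≡ 1, so inverse 103.
N/31 = 2242711; 2242711 ≡ 16 (mod 31); 16·2 ≡ 1, so inverse 2.
N/89 = 781169; 781169 ≡ 16 (mod 89); 16·39 ≡ 1, so inverse 39.
N/113 = 615257; 615257 ≡ 85 (mod 113); 85·4 ≡ 1, so inverse 4.
m ≡ 5·311767·103 + 15·2242711·2 + 15·781169·39 + 36·615257·4 = 773422208.
773422208 mod 69524041 = 8657757.

8657757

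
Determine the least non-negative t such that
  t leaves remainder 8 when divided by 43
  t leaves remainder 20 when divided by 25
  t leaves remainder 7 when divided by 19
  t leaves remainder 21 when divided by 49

573370

The moduli are pairwise coprime; N = 43·25·19·49 = 1000825.
N/43 = 23275; 23275 ≡ 12 (mod 43); 12·18 ≡ 1, so inverse 18.
N/25 = 40033; 40033 ≡ 8 (mod 25); 8·22 ≡ 1, so inverse 22.
N/19 = 52675; 52675 ≡ 7 (mod 19); 7·11 ≡ 1, so inverse 11.
N/49 = 20425; 20425 ≡ 41 (mod 49); 41·6 ≡ 1, so inverse 6.
t ≡ 8·23275·18 + 20·40033·22 + 7·52675·11 + 21·20425·6 = 27595645.
27595645 mod 1000825 = 573370.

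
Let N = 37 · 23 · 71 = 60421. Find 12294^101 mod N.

Mod 37: 12294 ≡ 10; by Fermat, exponent reduces to 101 mod 36 = 29; 10^29 ≡ 26 (mod 37).
Mod 23: 12294 ≡ 12; by Fermat, exponent reduces to 101 mod 22 = 13; 12^13 ≡ 6 (mod 23).
Mod 71: 12294 ≡ 11; by Fermat, exponent reduces to 101 mod 70 = 31; 11^31 ≡ 52 (mod 71).
Combine by CRT: x ≡ 26 (mod 37), x ≡ 6 (mod 23), x ≡ 52 (mod 71) ⇒ x ≡ 27813 (mod 60421).

27813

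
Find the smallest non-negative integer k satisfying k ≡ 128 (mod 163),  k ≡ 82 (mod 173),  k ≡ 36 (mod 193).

3068929

The moduli are pairwise coprime; N = 163·173·193 = 5442407.
N/163 = 33389; 33389 ≡ 137 (mod 163); 137·94 ≡ 1, so inverse 94.
N/173 = 31459; 31459 ≡ 146 (mod 173); 146·32 ≡ 1, so inverse 32.
N/193 = 28199; 28199 ≡ 21 (mod 193); 21·46 ≡ 1, so inverse 46.
k ≡ 128·33389·94 + 82·31459·32 + 36·28199·46 = 530982408.
530982408 mod 5442407 = 3068929.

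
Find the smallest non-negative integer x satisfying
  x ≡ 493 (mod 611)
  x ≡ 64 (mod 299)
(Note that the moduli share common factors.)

8436

Combine the congruences pairwise.
gcd(611, 299) = 13 and 13 | (64 − 493), so the pair is consistent; merging gives x ≡ 8436 (mod 14053), where 14053 = lcm(611, 299).
The solution is unique modulo lcm(611, 299) = 14053.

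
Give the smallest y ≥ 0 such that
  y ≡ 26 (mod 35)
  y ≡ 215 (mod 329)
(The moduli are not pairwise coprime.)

1531

gcd(35, 329) = 7 and 7 | (215 − 26), so the pair is consistent; merging gives y ≡ 1531 (mod 1645), where 1645 = lcm(35, 329).
The solution is unique modulo lcm(35, 329) = 1645.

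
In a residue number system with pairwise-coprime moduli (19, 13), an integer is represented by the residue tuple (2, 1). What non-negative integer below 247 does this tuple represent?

From x ≡ 2 (mod 19) write x = 2 + 19t. Substituting into x ≡ 1 (mod 13) gives 19t ≡ 12 (mod 13), and since 6⁻¹ ≡ 11 (mod 13), t ≡ 2. Hence x ≡ 2 + 19·2 = 40 (mod 247).

40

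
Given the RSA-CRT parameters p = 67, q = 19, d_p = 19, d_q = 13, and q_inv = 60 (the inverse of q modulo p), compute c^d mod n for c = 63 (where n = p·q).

m₁ = c^(d_p) mod p: c ≡ 63 (mod 67), and 63^19 mod 67 = 32.
m₂ = c^(d_q) mod q: c ≡ 6 (mod 19), and 6^13 mod 19 = 4.
h = q_inv·(m₁ − m₂) mod p = 60·(32 − 4) mod 67 = 5.
m = m₂ + h·q = 4 + 5·19 = 99.

99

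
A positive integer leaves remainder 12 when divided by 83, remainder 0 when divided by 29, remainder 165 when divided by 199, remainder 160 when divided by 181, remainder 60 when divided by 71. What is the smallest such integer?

3002265803

Combine the congruences pairwise.
From x ≡ 12 (mod 83) write x = 12 + 83t. Substituting into x ≡ 0 (mod 29) gives 83t ≡ 17 (mod 29), and since 25⁻¹ ≡ 7 (mod 29), t ≡ 3. Hence x ≡ 12 + 83·3 = 261 (mod 2407).
From x ≡ 261 (mod 2407) write x = 261 + 2407t. Substituting into x ≡ 165 (mod 199) gives 2407t ≡ 103 (mod 199), and since 19⁻¹ ≡ 21 (mod 199), t ≡ 173. Hence x ≡ 261 + 2407·173 = 416672 (mod 478993).
From x ≡ 416672 (mod 478993) write x = 416672 + 478993t. Substituting into x ≡ 160 (mod 181) gives 478993t ≡ 150 (mod 181), and since 67⁻¹ ≡ 154 (mod 181), t ≡ 113. Hence x ≡ 416672 + 478993·113 = 54542881 (mod 86697733).
From x ≡ 54542881 (mod 86697733) write x = 54542881 + 86697733t. Substituting into x ≡ 60 (mod 71) gives 86697733t ≡ 18 (mod 71), and since 59⁻¹ ≡ 65 (mod 71), t ≡ 34. Hence x ≡ 54542881 + 86697733·34 = 3002265803 (mod 6155539043).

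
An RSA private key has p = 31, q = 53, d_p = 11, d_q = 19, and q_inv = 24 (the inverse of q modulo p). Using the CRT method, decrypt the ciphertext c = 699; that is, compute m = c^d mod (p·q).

208

m₁ = c^(d_p) mod p: c ≡ 17 (mod 31), and 17^11 mod 31 = 22.
m₂ = c^(d_q) mod q: c ≡ 10 (mod 53), and 10^19 mod 53 = 49.
h = q_inv·(m₁ − m₂) mod p = 24·(22 − 49) mod 31 = 3.
m = m₂ + h·q = 49 + 3·53 = 208.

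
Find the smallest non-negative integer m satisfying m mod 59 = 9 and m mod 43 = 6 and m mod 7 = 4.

1425

From m ≡ 9 (mod 59) write m = 9 + 59t. Substituting into m ≡ 6 (mod 43) gives 59t ≡ 40 (mod 43), and since 16⁻¹ ≡ 35 (mod 43), t ≡ 24. Hence m ≡ 9 + 59·24 = 1425 (mod 2537).
From m ≡ 1425 (mod 2537) write m = 1425 + 2537t. Substituting into m ≡ 4 (mod 7) gives 2537t ≡ 0 (mod 7), and since 3⁻¹ ≡ 5 (mod 7), t ≡ 0. Hence m ≡ 1425 + 2537·0 = 1425 (mod 17759).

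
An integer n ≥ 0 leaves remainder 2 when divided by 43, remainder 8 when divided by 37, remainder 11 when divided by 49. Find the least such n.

62094

The moduli are pairwise coprime; M = 43·37·49 = 77959.
M/43 = 1813; 1813 ≡ 7 (mod 43); 7·37 ≡ 1, so inverse 37.
M/37 = 2107; 2107 ≡ 35 (mod 37); 35·18 ≡ 1, so inverse 18.
M/49 = 1591; 1591 ≡ 23 (mod 49); 23·32 ≡ 1, so inverse 32.
n ≡ 2·1813·37 + 8·2107·18 + 11·1591·32 = 997602.
997602 mod 77959 = 62094.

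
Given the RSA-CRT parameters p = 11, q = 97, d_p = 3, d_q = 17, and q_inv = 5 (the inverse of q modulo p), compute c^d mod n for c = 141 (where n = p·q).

938

m₁ = c^(d_p) mod p: c ≡ 9 (mod 11), and 9^3 mod 11 = 3.
m₂ = c^(d_q) mod q: c ≡ 44 (mod 97), and 44^17 mod 97 = 65.
h = q_inv·(m₁ − m₂) mod p = 5·(3 − 65) mod 11 = 9.
m = m₂ + h·q = 65 + 9·97 = 938.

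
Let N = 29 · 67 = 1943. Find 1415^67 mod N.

745

Mod 29: 1415 ≡ 23; by Fermat, exponent reduces to 67 mod 28 = 11; 23^11 ≡ 20 (mod 29).
Mod 67: 1415 ≡ 8; by Fermat, exponent reduces to 67 mod 66 = 1; 8^1 ≡ 8 (mod 67).
Combine by CRT: x ≡ 20 (mod 29), x ≡ 8 (mod 67) ⇒ x ≡ 745 (mod 1943).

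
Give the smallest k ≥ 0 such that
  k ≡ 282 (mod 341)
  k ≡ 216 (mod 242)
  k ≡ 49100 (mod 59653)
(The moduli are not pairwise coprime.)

1122854

gcd(341, 242) = 11 and 11 | (216 − 282), so the pair is consistent; merging gives k ≡ 5056 (mod 7502), where 7502 = lcm(341, 242).
gcd(7502, 59653) = 121 and 121 | (49100 − 5056), so the pair is consistent; merging gives k ≡ 1122854 (mod 3698486), where 3698486 = lcm(7502, 59653).
The solution is unique modulo lcm(341, 242, 59653) = 3698486.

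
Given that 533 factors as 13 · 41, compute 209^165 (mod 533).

Mod 13: 209 ≡ 1; by Fermat, exponent reduces to 165 mod 12 = 9; 1^9 ≡ 1 (mod 13).
Mod 41: 209 ≡ 4; by Fermat, exponent reduces to 165 mod 40 = 5; 4^5 ≡ 40 (mod 41).
Combine by CRT: x ≡ 1 (mod 13), x ≡ 40 (mod 41) ⇒ x ≡ 40 (mod 533).

40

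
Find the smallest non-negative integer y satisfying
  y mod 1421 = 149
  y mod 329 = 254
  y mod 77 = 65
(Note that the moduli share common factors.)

268718

gcd(1421, 329) = 7 and 7 | (254 − 149), so the pair is consistent; merging gives y ≡ 1570 (mod 66787), where 66787 = lcm(1421, 329).
gcd(66787, 77) = 7 and 7 | (65 − 1570), so the pair is consistent; merging gives y ≡ 268718 (mod 734657), where 734657 = lcm(66787, 77).
The solution is unique modulo lcm(1421, 329, 77) = 734657.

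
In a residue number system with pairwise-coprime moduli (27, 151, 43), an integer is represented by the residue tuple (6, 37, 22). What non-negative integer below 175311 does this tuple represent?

The moduli are pairwise coprime; N = 27·151·43 = 175311.
N/27 = 6493; 6493 ≡ 13 (mod 27); 13·25 ≡ 1, so inverse 25.
N/151 = 1161; 1161 ≡ 104 (mod 151); 104·106 ≡ 1, so inverse 106.
N/43 = 4077; 4077 ≡ 35 (mod 43); 35·16 ≡ 1, so inverse 16.
x ≡ 6·6493·25 + 37·1161·106 + 22·4077·16 = 6962496.
6962496 mod 175311 = 125367.

125367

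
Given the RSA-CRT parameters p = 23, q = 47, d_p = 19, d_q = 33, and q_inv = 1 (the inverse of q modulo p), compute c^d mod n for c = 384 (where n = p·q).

81

m₁ = c^(d_p) mod p: c ≡ 16 (mod 23), and 16^19 mod 23 = 12.
m₂ = c^(d_q) mod q: c ≡ 8 (mod 47), and 8^33 mod 47 = 34.
h = q_inv·(m₁ − m₂) mod p = 1·(12 − 34) mod 23 = 1.
m = m₂ + h·q = 34 + 1·47 = 81.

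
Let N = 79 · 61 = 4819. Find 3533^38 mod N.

Mod 79: 3533 ≡ 57; 57^38 ≡ 18 (mod 79).
Mod 61: 3533 ≡ 56; 56^38 ≡ 42 (mod 61).
Combine by CRT: x ≡ 18 (mod 79), x ≡ 42 (mod 61) ⇒ x ≡ 3336 (mod 4819).

3336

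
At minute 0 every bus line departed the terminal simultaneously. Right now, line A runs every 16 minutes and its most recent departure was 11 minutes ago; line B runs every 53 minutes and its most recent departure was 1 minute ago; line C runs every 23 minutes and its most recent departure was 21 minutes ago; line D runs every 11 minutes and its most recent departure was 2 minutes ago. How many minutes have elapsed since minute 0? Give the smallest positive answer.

134939

From t ≡ 11 (mod 16) write t = 11 + 16s. Substituting into t ≡ 1 (mod 53) gives 16s ≡ 43 (mod 53), and since 16⁻¹ ≡ 10 (mod 53), s ≡ 6. Hence t ≡ 11 + 16·6 = 107 (mod 848).
From t ≡ 107 (mod 848) write t = 107 + 848s. Substituting into t ≡ 21 (mod 23) gives 848s ≡ 6 (mod 23), and since 20⁻¹ ≡ 15 (mod 23), s ≡ 21. Hence t ≡ 107 + 848·21 = 17915 (mod 19504).
From t ≡ 17915 (mod 19504) write t = 17915 + 19504s. Substituting into t ≡ 2 (mod 11) gives 19504s ≡ 6 (mod 11), and since 1⁻¹ ≡ 1 (mod 11), s ≡ 6. Hence t ≡ 17915 + 19504·6 = 134939 (mod 214544).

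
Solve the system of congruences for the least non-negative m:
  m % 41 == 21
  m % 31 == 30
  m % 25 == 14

The moduli are pairwise coprime; N = 41·31·25 = 31775.
N/41 = 775; 775 ≡ 37 (mod 41); 37·10 ≡ 1, so inverse 10.
N/31 = 1025; 1025 ≡ 2 (mod 31); 2·16 ≡ 1, so inverse 16.
N/25 = 1271; 1271 ≡ 21 (mod 25); 21·6 ≡ 1, so inverse 6.
m ≡ 21·775·10 + 30·1025·16 + 14·1271·6 = 761514.
761514 mod 31775 = 30689.

30689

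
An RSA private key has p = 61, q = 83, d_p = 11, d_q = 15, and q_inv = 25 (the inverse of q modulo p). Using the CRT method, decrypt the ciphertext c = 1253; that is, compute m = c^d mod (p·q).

m₁ = c^(d_p) mod p: c ≡ 33 (mod 61), and 33^11 mod 61 = 28.
m₂ = c^(d_q) mod q: c ≡ 8 (mod 83), and 8^15 mod 83 = 67.
h = q_inv·(m₁ − m₂) mod p = 25·(28 − 67) mod 61 = 1.
m = m₂ + h·q = 67 + 1·83 = 150.

150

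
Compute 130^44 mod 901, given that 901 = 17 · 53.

540

Mod 17: 130 ≡ 11; by Fermat, exponent reduces to 44 mod 16 = 12; 11^12 ≡ 13 (mod 17).
Mod 53: 130 ≡ 24; 24^44 ≡ 10 (mod 53).
Combine by CRT: x ≡ 13 (mod 17), x ≡ 10 (mod 53) ⇒ x ≡ 540 (mod 901).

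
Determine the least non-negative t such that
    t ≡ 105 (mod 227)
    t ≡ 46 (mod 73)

4645

From t ≡ 105 (mod 227) write t = 105 + 227s. Substituting into t ≡ 46 (mod 73) gives 227s ≡ 14 (mod 73), and since 8⁻¹ ≡ 64 (mod 73), s ≡ 20. Hence t ≡ 105 + 227·20 = 4645 (mod 16571).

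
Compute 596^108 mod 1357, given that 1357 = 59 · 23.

Mod 59: 596 ≡ 6; by Fermat, exponent reduces to 108 mod 58 = 50; 6^50 ≡ 15 (mod 59).
Mod 23: 596 ≡ 21; by Fermat, exponent reduces to 108 mod 22 = 20; 21^20 ≡ 6 (mod 23).
Combine by CRT: x ≡ 15 (mod 59), x ≡ 6 (mod 23) ⇒ x ≡ 1018 (mod 1357).

1018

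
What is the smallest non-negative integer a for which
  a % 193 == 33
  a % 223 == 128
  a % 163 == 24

695219

Combine the congruences pairwise.
From a ≡ 33 (mod 193) write a = 33 + 193t. Substituting into a ≡ 128 (mod 223) gives 193t ≡ 95 (mod 223), and since 193⁻¹ ≡ 52 (mod 223), t ≡ 34. Hence a ≡ 33 + 193·34 = 6595 (mod 43039).
From a ≡ 6595 (mod 43039) write a = 6595 + 43039t. Substituting into a ≡ 24 (mod 163) gives 43039t ≡ 112 (mod 163), and since 7⁻¹ ≡ 70 (mod 163), t ≡ 16. Hence a ≡ 6595 + 43039·16 = 695219 (mod 7015357).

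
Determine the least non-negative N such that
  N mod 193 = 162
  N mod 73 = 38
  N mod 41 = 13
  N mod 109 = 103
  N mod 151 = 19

1174053709

The moduli are pairwise coprime; M = 193·73·41·109·151 = 9507524891.
M/193 = 49261787; 49261787 ≡ 81 (mod 193); 81·112 ≡ 1, so inverse 112.
M/73 = 130240067; 130240067 ≡ 37 (mod 73); 37·2 ≡ 1, so inverse 2.
M/41 = 231890851; 231890851 ≡ 17 (mod 41); 17·29 ≡ 1, so inverse 29.
M/109 = 87224999; 87224999 ≡ 38 (mod 109); 38·66 ≡ 1, so inverse 66.
M/151 = 62963741; 62963741 ≡ 63 (mod 151); 63·12 ≡ 1, so inverse 12.
N ≡ 162·49261787·112 + 38·130240067·2 + 13·231890851·29 + 103·87224999·66 + 19·62963741·12 = 1598438235397.
1598438235397 mod 9507524891 = 1174053709.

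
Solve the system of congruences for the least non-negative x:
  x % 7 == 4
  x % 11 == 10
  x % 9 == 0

The moduli are pairwise coprime; N = 7·11·9 = 693.
N/7 = 99; 99 ≡ 1 (mod 7), inverse 1.
N/11 = 63; 63 ≡ 8 (mod 11); 8·7 ≡ 1, so inverse 7.
N/9 = 77; 77 ≡ 5 (mod 9); 5·2 ≡ 1, so inverse 2.
x ≡ 4·99·1 + 10·63·7 + 0·77·2 = 4806.
4806 mod 693 = 648.

648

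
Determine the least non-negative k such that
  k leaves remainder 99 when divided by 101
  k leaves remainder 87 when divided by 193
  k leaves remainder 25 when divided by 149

The moduli are pairwise coprime; N = 101·193·149 = 2904457.
N/101 = 28757; 28757 ≡ 73 (mod 101); 73·18 ≡ 1, so inverse 18.
N/193 = 15049; 15049 ≡ 188 (mod 193); 188·77 ≡ 1, so inverse 77.
N/149 = 19493; 19493 ≡ 123 (mod 149); 123·63 ≡ 1, so inverse 63.
k ≡ 99·28757·18 + 87·15049·77 + 25·19493·63 = 182759700.
182759700 mod 2904457 = 2683366.

2683366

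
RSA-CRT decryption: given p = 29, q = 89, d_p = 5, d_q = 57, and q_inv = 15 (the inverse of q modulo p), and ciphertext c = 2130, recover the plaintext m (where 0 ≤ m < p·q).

1688

m₁ = c^(d_p) mod p: c ≡ 13 (mod 29), and 13^5 mod 29 = 6.
m₂ = c^(d_q) mod q: c ≡ 83 (mod 89), and 83^57 mod 89 = 86.
h = q_inv·(m₁ − m₂) mod p = 15·(6 − 86) mod 29 = 18.
m = m₂ + h·q = 86 + 18·89 = 1688.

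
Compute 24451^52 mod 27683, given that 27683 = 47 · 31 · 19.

8403

Mod 47: 24451 ≡ 11; by Fermat, exponent reduces to 52 mod 46 = 6; 11^6 ≡ 37 (mod 47).
Mod 31: 24451 ≡ 23; by Fermat, exponent reduces to 52 mod 30 = 22; 23^22 ≡ 2 (mod 31).
Mod 19: 24451 ≡ 17; by Fermat, exponent reduces to 52 mod 18 = 16; 17^16 ≡ 5 (mod 19).
Combine by CRT: x ≡ 37 (mod 47), x ≡ 2 (mod 31), x ≡ 5 (mod 19) ⇒ x ≡ 8403 (mod 27683).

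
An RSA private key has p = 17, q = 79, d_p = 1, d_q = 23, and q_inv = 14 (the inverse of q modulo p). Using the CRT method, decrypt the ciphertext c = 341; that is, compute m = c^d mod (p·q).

m₁ = c^(d_p) mod p: c ≡ 1 (mod 17), and 1^1 mod 17 = 1.
m₂ = c^(d_q) mod q: c ≡ 25 (mod 79), and 25^23 mod 79 = 73.
h = q_inv·(m₁ − m₂) mod p = 14·(1 − 73) mod 17 = 12.
m = m₂ + h·q = 73 + 12·79 = 1021.

1021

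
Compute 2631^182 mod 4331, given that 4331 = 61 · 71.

Mod 61: 2631 ≡ 8; by Fermat, exponent reduces to 182 mod 60 = 2; 8^2 ≡ 3 (mod 61).
Mod 71: 2631 ≡ 4; by Fermat, exponent reduces to 182 mod 70 = 42; 4^42 ≡ 54 (mod 71).
Combine by CRT: x ≡ 3 (mod 61), x ≡ 54 (mod 71) ⇒ x ≡ 125 (mod 4331).

125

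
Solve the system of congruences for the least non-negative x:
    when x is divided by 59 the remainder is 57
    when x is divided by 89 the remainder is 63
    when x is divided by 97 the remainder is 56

35752

The moduli are pairwise coprime; N = 59·89·97 = 509347.
N/59 = 8633; 8633 ≡ 19 (mod 59); 19·28 ≡ 1, so inverse 28.
N/89 = 5723; 5723 ≡ 27 (mod 89); 27·33 ≡ 1, so inverse 33.
N/97 = 5251; 5251 ≡ 13 (mod 97); 13·15 ≡ 1, so inverse 15.
x ≡ 57·8633·28 + 63·5723·33 + 56·5251·15 = 30087225.
30087225 mod 509347 = 35752.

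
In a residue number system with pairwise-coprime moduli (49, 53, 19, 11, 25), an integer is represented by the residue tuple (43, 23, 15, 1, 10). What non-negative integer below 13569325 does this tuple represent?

3054360

From x ≡ 43 (mod 49) write x = 43 + 49t. Substituting into x ≡ 23 (mod 53) gives 49t ≡ 33 (mod 53), and since 49⁻¹ ≡ 13 (mod 53), t ≡ 5. Hence x ≡ 43 + 49·5 = 288 (mod 2597).
From x ≡ 288 (mod 2597) write x = 288 + 2597t. Substituting into x ≡ 15 (mod 19) gives 2597t ≡ 12 (mod 19), and since 13⁻¹ ≡ 3 (mod 19), t ≡ 17. Hence x ≡ 288 + 2597·17 = 44437 (mod 49343).
From x ≡ 44437 (mod 49343) write x = 44437 + 49343t. Substituting into x ≡ 1 (mod 11) gives 49343t ≡ 4 (mod 11), and since 8⁻¹ ≡ 7 (mod 11), t ≡ 6. Hence x ≡ 44437 + 49343·6 = 340495 (mod 542773).
From x ≡ 340495 (mod 542773) write x = 340495 + 542773t. Substituting into x ≡ 10 (mod 25) gives 542773t ≡ 15 (mod 25), and since 23⁻¹ ≡ 12 (mod 25), t ≡ 5. Hence x ≡ 340495 + 542773·5 = 3054360 (mod 13569325).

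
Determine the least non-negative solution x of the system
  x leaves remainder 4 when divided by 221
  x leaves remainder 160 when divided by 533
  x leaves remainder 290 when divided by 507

gcd(221, 533) = 13 and 13 | (160 − 4), so the pair is consistent; merging gives x ≡ 4424 (mod 9061), where 9061 = lcm(221, 533).
gcd(9061, 507) = 13 and 13 | (290 − 4424), so the pair is consistent; merging gives x ≡ 85973 (mod 353379), where 353379 = lcm(9061, 507).
The solution is unique modulo lcm(221, 533, 507) = 353379.

85973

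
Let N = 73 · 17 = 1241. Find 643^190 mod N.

Mod 73: 643 ≡ 59; by Fermat, exponent reduces to 190 mod 72 = 46; 59^46 ≡ 6 (mod 73).
Mod 17: 643 ≡ 14; by Fermat, exponent reduces to 190 mod 16 = 14; 14^14 ≡ 2 (mod 17).
Combine by CRT: x ≡ 6 (mod 73), x ≡ 2 (mod 17) ⇒ x ≡ 444 (mod 1241).

444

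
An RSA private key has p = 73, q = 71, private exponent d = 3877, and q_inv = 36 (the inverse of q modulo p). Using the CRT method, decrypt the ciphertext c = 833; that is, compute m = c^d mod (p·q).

d_p = d mod (p−1) = 3877 mod 72 = 61; d_q = d mod (q−1) = 27.
m₁ = c^(d_p) mod p: c ≡ 30 (mod 73), and 30^61 mod 73 = 43.
m₂ = c^(d_q) mod q: c ≡ 52 (mod 71), and 52^27 mod 71 = 67.
h = q_inv·(m₁ − m₂) mod p = 36·(43 − 67) mod 73 = 12.
m = m₂ + h·q = 67 + 12·71 = 919.

919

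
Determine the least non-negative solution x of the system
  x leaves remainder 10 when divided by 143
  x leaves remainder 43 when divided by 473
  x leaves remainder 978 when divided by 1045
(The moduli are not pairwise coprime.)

gcd(143, 473) = 11 and 11 | (43 − 10), so the pair is consistent; merging gives x ≡ 4300 (mod 6149), where 6149 = lcm(143, 473).
gcd(6149, 1045) = 11 and 11 | (978 − 4300), so the pair is consistent; merging gives x ≡ 385538 (mod 584155), where 584155 = lcm(6149, 1045).
The solution is unique modulo lcm(143, 473, 1045) = 584155.

385538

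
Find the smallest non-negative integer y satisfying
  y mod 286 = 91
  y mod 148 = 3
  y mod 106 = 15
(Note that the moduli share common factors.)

gcd(286, 148) = 2 and 2 | (3 − 91), so the pair is consistent; merging gives y ≡ 19539 (mod 21164), where 21164 = lcm(286, 148).
gcd(21164, 106) = 2 and 2 | (15 − 19539), so the pair is consistent; merging gives y ≡ 654459 (mod 1121692), where 1121692 = lcm(21164, 106).
The solution is unique modulo lcm(286, 148, 106) = 1121692.

654459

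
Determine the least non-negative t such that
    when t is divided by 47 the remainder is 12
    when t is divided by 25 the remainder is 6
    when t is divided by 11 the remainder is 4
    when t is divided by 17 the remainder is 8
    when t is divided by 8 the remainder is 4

The moduli are pairwise coprime; N = 47·25·11·17·8 = 1757800.
N/47 = 37400; 37400 ≡ 35 (mod 47); 35·43 ≡ 1, so inverse 43.
N/25 = 70312; 70312 ≡ 12 (mod 25); 12·23 ≡ 1, so inverse 23.
N/11 = 159800; 159800 ≡ 3 (mod 11); 3·4 ≡ 1, so inverse 4.
N/17 = 103400; 103400 ≡ 6 (mod 17); 6·3 ≡ 1, so inverse 3.
N/8 = 219725; 219725 ≡ 5 (mod 8); 5·5 ≡ 1, so inverse 5.
t ≡ 12·37400·43 + 6·70312·23 + 4·159800·4 + 8·103400·3 + 4·219725·5 = 38434356.
38434356 mod 1757800 = 1520556.

1520556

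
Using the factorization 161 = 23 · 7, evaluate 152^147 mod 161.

Mod 23: 152 ≡ 14; by Fermat, exponent reduces to 147 mod 22 = 15; 14^15 ≡ 17 (mod 23).
Mod 7: 152 ≡ 5; by Fermat, exponent reduces to 147 mod 6 = 3; 5^3 ≡ 6 (mod 7).
Combine by CRT: x ≡ 17 (mod 23), x ≡ 6 (mod 7) ⇒ x ≡ 132 (mod 161).

132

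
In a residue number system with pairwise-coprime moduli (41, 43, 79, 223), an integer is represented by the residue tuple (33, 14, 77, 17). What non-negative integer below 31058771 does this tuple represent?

19485980

From x ≡ 33 (mod 41) write x = 33 + 41t. Substituting into x ≡ 14 (mod 43) gives 41t ≡ 24 (mod 43), and since 41⁻¹ ≡ 21 (mod 43), t ≡ 31. Hence x ≡ 33 + 41·31 = 1304 (mod 1763).
From x ≡ 1304 (mod 1763) write x = 1304 + 1763t. Substituting into x ≡ 77 (mod 79) gives 1763t ≡ 37 (mod 79), and since 25⁻¹ ≡ 19 (mod 79), t ≡ 71. Hence x ≡ 1304 + 1763·71 = 126477 (mod 139277).
From x ≡ 126477 (mod 139277) write x = 126477 + 139277t. Substituting into x ≡ 17 (mod 223) gives 139277t ≡ 204 (mod 223), and since 125⁻¹ ≡ 157 (mod 223), t ≡ 139. Hence x ≡ 126477 + 139277·139 = 19485980 (mod 31058771).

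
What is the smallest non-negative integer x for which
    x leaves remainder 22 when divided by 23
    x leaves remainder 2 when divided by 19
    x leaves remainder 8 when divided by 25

The moduli are pairwise coprime; N = 23·19·25 = 10925.
N/23 = 475; 475 ≡ 15 (mod 23); 15·20 ≡ 1, so inverse 20.
N/19 = 575; 575 ≡ 5 (mod 19); 5·4 ≡ 1, so inverse 4.
N/25 = 437; 437 ≡ 12 (mod 25); 12·23 ≡ 1, so inverse 23.
x ≡ 22·475·20 + 2·575·4 + 8·437·23 = 294008.
294008 mod 10925 = 9958.

9958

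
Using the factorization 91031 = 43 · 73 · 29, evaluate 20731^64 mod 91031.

Mod 43: 20731 ≡ 5; by Fermat, exponent reduces to 64 mod 42 = 22; 5^22 ≡ 38 (mod 43).
Mod 73: 20731 ≡ 72; 72^64 ≡ 1 (mod 73).
Mod 29: 20731 ≡ 25; by Fermat, exponent reduces to 64 mod 28 = 8; 25^8 ≡ 25 (mod 29).
Combine by CRT: x ≡ 38 (mod 43), x ≡ 1 (mod 73), x ≡ 25 (mod 29) ⇒ x ≡ 79717 (mod 91031).

79717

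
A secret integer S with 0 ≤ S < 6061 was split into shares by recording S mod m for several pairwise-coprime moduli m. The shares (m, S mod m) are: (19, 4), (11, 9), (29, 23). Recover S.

Combine the congruences pairwise.
From S ≡ 4 (mod 19) write S = 4 + 19t. Substituting into S ≡ 9 (mod 11) gives 19t ≡ 5 (mod 11), and since 8⁻¹ ≡ 7 (mod 11), t ≡ 2. Hence S ≡ 4 + 19·2 = 42 (mod 209).
From S ≡ 42 (mod 209) write S = 42 + 209t. Substituting into S ≡ 23 (mod 29) gives 209t ≡ 10 (mod 29), and since 6⁻¹ ≡ 5 (mod 29), t ≡ 21. Hence S ≡ 42 + 209·21 = 4431 (mod 6061).

4431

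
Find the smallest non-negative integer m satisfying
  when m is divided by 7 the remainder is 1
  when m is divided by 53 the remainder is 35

From m ≡ 1 (mod 7) write m = 1 + 7t. Substituting into m ≡ 35 (mod 53) gives 7t ≡ 34 (mod 53), and since 7⁻¹ ≡ 38 (mod 53), t ≡ 20. Hence m ≡ 1 + 7·20 = 141 (mod 371).

141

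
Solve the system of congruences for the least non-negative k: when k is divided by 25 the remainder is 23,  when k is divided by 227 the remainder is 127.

From k ≡ 23 (mod 25) write k = 23 + 25t. Substituting into k ≡ 127 (mod 227) gives 25t ≡ 104 (mod 227), and since 25⁻¹ ≡ 109 (mod 227), t ≡ 213. Hence k ≡ 23 + 25·213 = 5348 (mod 5675).

5348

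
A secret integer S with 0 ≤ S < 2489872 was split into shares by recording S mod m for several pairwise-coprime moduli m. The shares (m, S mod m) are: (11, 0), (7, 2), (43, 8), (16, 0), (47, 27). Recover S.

From S ≡ 0 (mod 11) write S = 0 + 11t. Substituting into S ≡ 2 (mod 7) gives 11t ≡ 2 (mod 7), and since 4⁻¹ ≡ 2 (mod 7), t ≡ 4. Hence S ≡ 0 + 11·4 = 44 (mod 77).
From S ≡ 44 (mod 77) write S = 44 + 77t. Substituting into S ≡ 8 (mod 43) gives 77t ≡ 7 (mod 43), and since 34⁻¹ ≡ 19 (mod 43), t ≡ 4. Hence S ≡ 44 + 77·4 = 352 (mod 3311).
From S ≡ 352 (mod 3311) write S = 352 + 3311t. Substituting into S ≡ 0 (mod 16) gives 3311t ≡ 0 (mod 16), and since 15⁻¹ ≡ 15 (mod 16), t ≡ 0. Hence S ≡ 352 + 3311·0 = 352 (mod 52976).
From S ≡ 352 (mod 52976) write S = 352 + 52976t. Substituting into S ≡ 27 (mod 47) gives 52976t ≡ 4 (mod 47), and since 7⁻¹ ≡ 27 (mod 47), t ≡ 14. Hence S ≡ 352 + 52976·14 = 742016 (mod 2489872).

742016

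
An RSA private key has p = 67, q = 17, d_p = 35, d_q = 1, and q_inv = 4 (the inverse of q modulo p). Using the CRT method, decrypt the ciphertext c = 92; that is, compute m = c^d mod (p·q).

1027

m₁ = c^(d_p) mod p: c ≡ 25 (mod 67), and 25^35 mod 67 = 22.
m₂ = c^(d_q) mod q: c ≡ 7 (mod 17), and 7^1 mod 17 = 7.
h = q_inv·(m₁ − m₂) mod p = 4·(22 − 7) mod 67 = 60.
m = m₂ + h·q = 7 + 60·17 = 1027.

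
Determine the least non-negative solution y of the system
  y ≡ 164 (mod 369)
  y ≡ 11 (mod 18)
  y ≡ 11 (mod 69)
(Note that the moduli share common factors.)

Combine the congruences pairwise.
gcd(369, 18) = 9 and 9 | (11 − 164), so the pair is consistent; merging gives y ≡ 533 (mod 738), where 738 = lcm(369, 18).
gcd(738, 69) = 3 and 3 | (11 − 533), so the pair is consistent; merging gives y ≡ 11603 (mod 16974), where 16974 = lcm(738, 69).
The solution is unique modulo lcm(369, 18, 69) = 16974.

11603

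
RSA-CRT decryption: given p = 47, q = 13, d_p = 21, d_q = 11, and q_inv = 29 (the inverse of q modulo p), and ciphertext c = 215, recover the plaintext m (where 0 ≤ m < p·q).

2

m₁ = c^(d_p) mod p: c ≡ 27 (mod 47), and 27^21 mod 47 = 2.
m₂ = c^(d_q) mod q: c ≡ 7 (mod 13), and 7^11 mod 13 = 2.
h = q_inv·(m₁ − m₂) mod p = 29·(2 − 2) mod 47 = 0.
m = m₂ + h·q = 2 + 0·13 = 2.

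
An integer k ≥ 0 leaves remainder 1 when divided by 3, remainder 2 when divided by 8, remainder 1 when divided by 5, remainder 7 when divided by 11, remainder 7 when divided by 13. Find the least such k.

13306

The moduli are pairwise coprime; N = 3·8·5·11·13 = 17160.
N/3 = 5720; 5720 ≡ 2 (mod 3); 2·2 ≡ 1, so inverse 2.
N/8 = 2145; 2145 ≡ 1 (mod 8), inverse 1.
N/5 = 3432; 3432 ≡ 2 (mod 5); 2·3 ≡ 1, so inverse 3.
N/11 = 1560; 1560 ≡ 9 (mod 11); 9·5 ≡ 1, so inverse 5.
N/13 = 1320; 1320 ≡ 7 (mod 13); 7·2 ≡ 1, so inverse 2.
k ≡ 1·5720·2 + 2·2145·1 + 1·3432·3 + 7·1560·5 + 7·1320·2 = 99106.
99106 mod 17160 = 13306.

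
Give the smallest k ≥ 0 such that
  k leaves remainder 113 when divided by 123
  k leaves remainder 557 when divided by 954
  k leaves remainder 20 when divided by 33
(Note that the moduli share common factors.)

139841

gcd(123, 954) = 3 and 3 | (557 − 113), so the pair is consistent; merging gives k ≡ 22499 (mod 39114), where 39114 = lcm(123, 954).
gcd(39114, 33) = 3 and 3 | (20 − 22499), so the pair is consistent; merging gives k ≡ 139841 (mod 430254), where 430254 = lcm(39114, 33).
The solution is unique modulo lcm(123, 954, 33) = 430254.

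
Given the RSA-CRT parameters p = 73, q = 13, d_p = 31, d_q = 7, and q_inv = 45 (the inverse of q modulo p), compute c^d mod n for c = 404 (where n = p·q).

m₁ = c^(d_p) mod p: c ≡ 39 (mod 73), and 39^31 mod 73 = 44.
m₂ = c^(d_q) mod q: c ≡ 1 (mod 13), and 1^7 mod 13 = 1.
h = q_inv·(m₁ − m₂) mod p = 45·(44 − 1) mod 73 = 37.
m = m₂ + h·q = 1 + 37·13 = 482.

482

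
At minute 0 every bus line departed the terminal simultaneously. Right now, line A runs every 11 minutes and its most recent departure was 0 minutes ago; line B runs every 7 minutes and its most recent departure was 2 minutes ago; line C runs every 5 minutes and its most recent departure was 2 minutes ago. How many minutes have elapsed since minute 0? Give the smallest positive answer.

352

Combine the congruences pairwise.
From t ≡ 0 (mod 11) write t = 0 + 11s. Substituting into t ≡ 2 (mod 7) gives 11s ≡ 2 (mod 7), and since 4⁻¹ ≡ 2 (mod 7), s ≡ 4. Hence t ≡ 0 + 11·4 = 44 (mod 77).
From t ≡ 44 (mod 77) write t = 44 + 77s. Substituting into t ≡ 2 (mod 5) gives 77s ≡ 3 (mod 5), and since 2⁻¹ ≡ 3 (mod 5), s ≡ 4. Hence t ≡ 44 + 77·4 = 352 (mod 385).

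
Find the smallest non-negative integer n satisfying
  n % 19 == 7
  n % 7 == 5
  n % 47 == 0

The moduli are pairwise coprime; M = 19·7·47 = 6251.
M/19 = 329; 329 ≡ 6 (mod 19); 6·16 ≡ 1, so inverse 16.
M/7 = 893; 893 ≡ 4 (mod 7); 4·2 ≡ 1, so inverse 2.
M/47 = 133; 133 ≡ 39 (mod 47); 39·41 ≡ 1, so inverse 41.
n ≡ 7·329·16 + 5·893·2 + 0·133·41 = 45778.
45778 mod 6251 = 2021.

2021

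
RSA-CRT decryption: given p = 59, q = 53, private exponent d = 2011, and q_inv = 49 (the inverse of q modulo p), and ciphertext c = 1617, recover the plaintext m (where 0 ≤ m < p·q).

2812

d_p = d mod (p−1) = 2011 mod 58 = 39; d_q = d mod (q−1) = 35.
m₁ = c^(d_p) mod p: c ≡ 24 (mod 59), and 24^39 mod 59 = 39.
m₂ = c^(d_q) mod q: c ≡ 27 (mod 53), and 27^35 mod 53 = 3.
h = q_inv·(m₁ − m₂) mod p = 49·(39 − 3) mod 59 = 53.
m = m₂ + h·q = 3 + 53·53 = 2812.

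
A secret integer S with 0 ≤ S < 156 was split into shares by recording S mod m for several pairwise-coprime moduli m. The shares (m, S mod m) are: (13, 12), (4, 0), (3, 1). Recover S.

From S ≡ 12 (mod 13) write S = 12 + 13t. Substituting into S ≡ 0 (mod 4) gives 13t ≡ 0 (mod 4), and since 1⁻¹ ≡ 1 (mod 4), t ≡ 0. Hence S ≡ 12 + 13·0 = 12 (mod 52).
From S ≡ 12 (mod 52) write S = 12 + 52t. Substituting into S ≡ 1 (mod 3) gives 52t ≡ 1 (mod 3), and since 1⁻¹ ≡ 1 (mod 3), t ≡ 1. Hence S ≡ 12 + 52·1 = 64 (mod 156).

64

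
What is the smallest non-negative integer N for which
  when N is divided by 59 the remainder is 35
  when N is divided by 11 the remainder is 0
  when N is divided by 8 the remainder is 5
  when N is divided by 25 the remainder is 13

The moduli are pairwise coprime; M = 59·11·8·25 = 129800.
M/59 = 2200; 2200 ≡ 17 (mod 59); 17·7 ≡ 1, so inverse 7.
M/11 = 11800; 11800 ≡ 8 (mod 11); 8·7 ≡ 1, so inverse 7.
M/8 = 16225; 16225 ≡ 1 (mod 8), inverse 1.
M/25 = 5192; 5192 ≡ 17 (mod 25); 17·3 ≡ 1, so inverse 3.
N ≡ 35·2200·7 + 0·11800·7 + 5·16225·1 + 13·5192·3 = 822613.
822613 mod 129800 = 43813.

43813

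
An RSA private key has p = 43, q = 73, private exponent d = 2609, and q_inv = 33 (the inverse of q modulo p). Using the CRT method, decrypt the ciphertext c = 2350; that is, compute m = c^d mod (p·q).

d_p = d mod (p−1) = 2609 mod 42 = 5; d_q = d mod (q−1) = 17.
m₁ = c^(d_p) mod p: c ≡ 28 (mod 43), and 28^5 mod 43 = 5.
m₂ = c^(d_q) mod q: c ≡ 14 (mod 73), and 14^17 mod 73 = 28.
h = q_inv·(m₁ − m₂) mod p = 33·(5 − 28) mod 43 = 15.
m = m₂ + h·q = 28 + 15·73 = 1123.

1123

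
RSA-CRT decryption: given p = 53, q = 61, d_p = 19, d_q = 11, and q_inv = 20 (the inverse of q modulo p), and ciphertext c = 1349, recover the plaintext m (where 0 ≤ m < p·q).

m₁ = c^(d_p) mod p: c ≡ 24 (mod 53), and 24^19 mod 53 = 28.
m₂ = c^(d_q) mod q: c ≡ 7 (mod 61), and 7^11 mod 61 = 31.
h = q_inv·(m₁ − m₂) mod p = 20·(28 − 31) mod 53 = 46.
m = m₂ + h·q = 31 + 46·61 = 2837.

2837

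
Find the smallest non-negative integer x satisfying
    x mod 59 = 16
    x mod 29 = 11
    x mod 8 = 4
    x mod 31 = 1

309412

From x ≡ 16 (mod 59) write x = 16 + 59t. Substituting into x ≡ 11 (mod 29) gives 59t ≡ 24 (mod 29), and since 1⁻¹ ≡ 1 (mod 29), t ≡ 24. Hence x ≡ 16 + 59·24 = 1432 (mod 1711).
From x ≡ 1432 (mod 1711) write x = 1432 + 1711t. Substituting into x ≡ 4 (mod 8) gives 1711t ≡ 4 (mod 8), and since 7⁻¹ ≡ 7 (mod 8), t ≡ 4. Hence x ≡ 1432 + 1711·4 = 8276 (mod 13688).
From x ≡ 8276 (mod 13688) write x = 8276 + 13688t. Substituting into x ≡ 1 (mod 31) gives 13688t ≡ 2 (mod 31), and since 17⁻¹ ≡ 11 (mod 31), t ≡ 22. Hence x ≡ 8276 + 13688·22 = 309412 (mod 424328).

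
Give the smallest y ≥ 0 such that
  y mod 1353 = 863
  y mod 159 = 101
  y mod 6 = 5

gcd(1353, 159) = 3 and 3 | (101 − 863), so the pair is consistent; merging gives y ≡ 30629 (mod 71709), where 71709 = lcm(1353, 159).
gcd(71709, 6) = 3 and 3 | (5 − 30629), so the pair is consistent; merging gives y ≡ 30629 (mod 143418), where 143418 = lcm(71709, 6).
The solution is unique modulo lcm(1353, 159, 6) = 143418.

30629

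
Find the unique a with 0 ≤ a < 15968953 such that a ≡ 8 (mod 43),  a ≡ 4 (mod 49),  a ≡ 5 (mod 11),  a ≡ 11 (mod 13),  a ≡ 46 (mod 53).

The moduli are pairwise coprime; N = 43·49·11·13·53 = 15968953.
N/43 = 371371; 371371 ≡ 23 (mod 43); 23·15 ≡ 1, so inverse 15.
N/49 = 325897; 325897 ≡ 47 (mod 49); 47·24 ≡ 1, so inverse 24.
N/11 = 1451723; 1451723 ≡ 9 (mod 11); 9·5 ≡ 1, so inverse 5.
N/13 = 1228381; 1228381 ≡ 11 (mod 13); 11·6 ≡ 1, so inverse 6.
N/53 = 301301; 301301 ≡ 49 (mod 53); 49·13 ≡ 1, so inverse 13.
a ≡ 8·371371·15 + 4·325897·24 + 5·1451723·5 + 11·1228381·6 + 46·301301·13 = 373394851.
373394851 mod 15968953 = 6108932.

6108932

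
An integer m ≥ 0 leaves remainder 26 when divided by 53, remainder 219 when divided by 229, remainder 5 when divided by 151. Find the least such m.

Combine the congruences pairwise.
From m ≡ 26 (mod 53) write m = 26 + 53t. Substituting into m ≡ 219 (mod 229) gives 53t ≡ 193 (mod 229), and since 53⁻¹ ≡ 121 (mod 229), t ≡ 224. Hence m ≡ 26 + 53·224 = 11898 (mod 12137).
From m ≡ 11898 (mod 12137) write m = 11898 + 12137t. Substituting into m ≡ 5 (mod 151) gives 12137t ≡ 36 (mod 151), and since 57⁻¹ ≡ 53 (mod 151), t ≡ 96. Hence m ≡ 11898 + 12137·96 = 1177050 (mod 1832687).

1177050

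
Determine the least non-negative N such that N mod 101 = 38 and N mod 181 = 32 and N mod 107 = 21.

The moduli are pairwise coprime; M = 101·181·107 = 1956067.
M/101 = 19367; 19367 ≡ 76 (mod 101); 76·4 ≡ 1, so inverse 4.
M/181 = 10807; 10807 ≡ 128 (mod 181); 128·140 ≡ 1, so inverse 140.
M/107 = 18281; 18281 ≡ 91 (mod 107); 91·20 ≡ 1, so inverse 20.
N ≡ 38·19367·4 + 32·10807·140 + 21·18281·20 = 59037164.
59037164 mod 1956067 = 355154.

355154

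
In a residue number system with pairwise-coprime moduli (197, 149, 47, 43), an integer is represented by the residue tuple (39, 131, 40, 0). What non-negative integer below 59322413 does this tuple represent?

37966076

The moduli are pairwise coprime; N = 197·149·47·43 = 59322413.
N/197 = 301129; 301129 ≡ 113 (mod 197); 113·68 ≡ 1, so inverse 68.
N/149 = 398137; 398137 ≡ 9 (mod 149); 9·116 ≡ 1, so inverse 116.
N/47 = 1262179; 1262179 ≡ 41 (mod 47); 41·39 ≡ 1, so inverse 39.
N/43 = 1379591; 1379591 ≡ 22 (mod 43); 22·2 ≡ 1, so inverse 2.
x ≡ 39·301129·68 + 131·398137·116 + 40·1262179·39 + 0·1379591·2 = 8817683200.
8817683200 mod 59322413 = 37966076.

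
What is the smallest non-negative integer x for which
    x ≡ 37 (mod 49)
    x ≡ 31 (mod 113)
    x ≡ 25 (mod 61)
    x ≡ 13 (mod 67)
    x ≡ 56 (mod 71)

931901539

The moduli are pairwise coprime; N = 49·113·61·67·71 = 1606710049.
N/49 = 32790001; 32790001 ≡ 34 (mod 49); 34·13 ≡ 1, so inverse 13.
N/113 = 14218673; 14218673 ≡ 109 (mod 113); 109·28 ≡ 1, so inverse 28.
N/61 = 26339509; 26339509 ≡ 14 (mod 61); 14·48 ≡ 1, so inverse 48.
N/67 = 23980747; 23980747 ≡ 40 (mod 67); 40·62 ≡ 1, so inverse 62.
N/71 = 22629719; 22629719 ≡ 31 (mod 71); 31·55 ≡ 1, so inverse 55.
x ≡ 37·32790001·13 + 31·14218673·28 + 25·26339509·48 + 13·23980747·62 + 56·22629719·55 = 148749226047.
148749226047 mod 1606710049 = 931901539.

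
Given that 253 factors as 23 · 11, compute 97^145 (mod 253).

67

Mod 23: 97 ≡ 5; by Fermat, exponent reduces to 145 mod 22 = 13; 5^13 ≡ 21 (mod 23).
Mod 11: 97 ≡ 9; by Fermat, exponent reduces to 145 mod 10 = 5; 9^5 ≡ 1 (mod 11).
Combine by CRT: x ≡ 21 (mod 23), x ≡ 1 (mod 11) ⇒ x ≡ 67 (mod 253).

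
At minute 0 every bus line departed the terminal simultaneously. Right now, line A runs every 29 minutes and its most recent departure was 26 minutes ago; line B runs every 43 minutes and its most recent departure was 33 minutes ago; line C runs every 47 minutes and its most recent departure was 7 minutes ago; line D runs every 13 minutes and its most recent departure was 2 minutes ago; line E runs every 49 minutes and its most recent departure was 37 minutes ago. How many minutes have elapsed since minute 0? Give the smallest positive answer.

23469175

Combine the congruences pairwise.
From t ≡ 26 (mod 29) write t = 26 + 29s. Substituting into t ≡ 33 (mod 43) gives 29s ≡ 7 (mod 43), and since 29⁻¹ ≡ 3 (mod 43), s ≡ 21. Hence t ≡ 26 + 29·21 = 635 (mod 1247).
From t ≡ 635 (mod 1247) write t = 635 + 1247s. Substituting into t ≡ 7 (mod 47) gives 1247s ≡ 30 (mod 47), and since 25⁻¹ ≡ 32 (mod 47), s ≡ 20. Hence t ≡ 635 + 1247·20 = 25575 (mod 58609).
From t ≡ 25575 (mod 58609) write t = 25575 + 58609s. Substituting into t ≡ 2 (mod 13) gives 58609s ≡ 11 (mod 13), and since 5⁻¹ ≡ 8 (mod 13), s ≡ 10. Hence t ≡ 25575 + 58609·10 = 611665 (mod 761917).
From t ≡ 611665 (mod 761917) write t = 611665 + 761917s. Substituting into t ≡ 37 (mod 49) gives 761917s ≡ 39 (mod 49), and since 16⁻¹ ≡ 46 (mod 49), s ≡ 30. Hence t ≡ 611665 + 761917·30 = 23469175 (mod 37333933).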